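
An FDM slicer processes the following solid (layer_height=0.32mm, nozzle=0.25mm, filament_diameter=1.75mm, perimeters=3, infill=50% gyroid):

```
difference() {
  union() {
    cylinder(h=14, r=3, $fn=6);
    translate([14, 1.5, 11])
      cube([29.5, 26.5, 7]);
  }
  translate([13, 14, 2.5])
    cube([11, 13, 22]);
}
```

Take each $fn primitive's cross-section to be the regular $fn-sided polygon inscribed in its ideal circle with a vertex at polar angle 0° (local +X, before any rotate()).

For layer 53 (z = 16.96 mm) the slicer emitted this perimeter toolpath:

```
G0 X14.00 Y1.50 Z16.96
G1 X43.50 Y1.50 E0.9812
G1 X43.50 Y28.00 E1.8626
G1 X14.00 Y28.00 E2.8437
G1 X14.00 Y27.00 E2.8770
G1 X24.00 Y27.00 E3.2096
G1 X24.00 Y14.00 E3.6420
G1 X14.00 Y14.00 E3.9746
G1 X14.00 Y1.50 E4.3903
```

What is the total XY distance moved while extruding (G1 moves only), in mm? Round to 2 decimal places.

132.00 mm

Sum the Euclidean lengths of each G1 segment: total = 132.00 mm.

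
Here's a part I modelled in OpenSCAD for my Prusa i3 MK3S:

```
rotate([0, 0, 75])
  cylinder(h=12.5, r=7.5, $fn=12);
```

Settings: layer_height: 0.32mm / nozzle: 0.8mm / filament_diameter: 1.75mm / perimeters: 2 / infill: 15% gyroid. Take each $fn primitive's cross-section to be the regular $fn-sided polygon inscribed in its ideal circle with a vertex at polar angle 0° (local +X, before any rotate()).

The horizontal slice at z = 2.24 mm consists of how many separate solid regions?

1

At z = 2.24 mm: the r=7.5 cylinder gives a regular 12-gon of circumradius 7.5 (constant along its height); (whole slice rotated 75° about Z — lengths, areas and connectivity unchanged). The result has 1 disconnected region.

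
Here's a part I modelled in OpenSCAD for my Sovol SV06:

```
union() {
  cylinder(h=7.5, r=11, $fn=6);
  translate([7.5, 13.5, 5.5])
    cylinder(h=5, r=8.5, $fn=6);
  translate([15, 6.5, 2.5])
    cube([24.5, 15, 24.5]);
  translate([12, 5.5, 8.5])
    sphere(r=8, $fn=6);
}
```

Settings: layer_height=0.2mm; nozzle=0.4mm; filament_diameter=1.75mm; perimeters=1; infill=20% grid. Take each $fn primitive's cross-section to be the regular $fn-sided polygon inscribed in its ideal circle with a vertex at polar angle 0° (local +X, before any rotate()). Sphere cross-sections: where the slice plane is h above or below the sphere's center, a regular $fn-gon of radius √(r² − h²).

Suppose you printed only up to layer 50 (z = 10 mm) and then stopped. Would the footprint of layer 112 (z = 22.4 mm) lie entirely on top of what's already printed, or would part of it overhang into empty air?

entirely on top

Compare the two slices. At z = 10: the cylinder is not intersected at this z (z outside [0, 7.5]); the r=8.5 cylinder at (7.5, 13.5) contributes a regular 6-gon of circumradius 8.5 (area = (6/2)·8.500²·sin(360°/6) = 187.71 mm²); the cube at (15, 6.5) (footprint 24.5×15) is included at this height (area 367.50 mm²); the r=8 sphere at (12, 5.5) contributes a regular 6-gon of circumradius √(8²−1.5²) = 7.858 (area = (6/2)·7.858²·sin(360°/6) = 160.43 mm²); Taking the union: the regions partially overlap — summed areas 715.64 mm² minus the doubly-counted overlap 61.41 mm² gives 654.23 mm² — area = 654.23 mm². At z = 22.4: the cylinder does not reach this height (z outside [0, 7.5]); the cylinder at (7.5, 13.5) is not intersected at this z (z outside [5.5, 10.5]); the cube at (15, 6.5) is present — its section is the full 24.5×15 rectangle (area 367.50 mm²); the sphere at (12, 5.5) does not reach this height (|z−center|=13.900 > r=8); Merging all regions: only the 24.5×15 cube at (15, 6.5) is present, so the union is just that shape — area = 367.50 mm². Checking containment: the cross-section at z = 22.4 is a subset of the cross-section at z = 10.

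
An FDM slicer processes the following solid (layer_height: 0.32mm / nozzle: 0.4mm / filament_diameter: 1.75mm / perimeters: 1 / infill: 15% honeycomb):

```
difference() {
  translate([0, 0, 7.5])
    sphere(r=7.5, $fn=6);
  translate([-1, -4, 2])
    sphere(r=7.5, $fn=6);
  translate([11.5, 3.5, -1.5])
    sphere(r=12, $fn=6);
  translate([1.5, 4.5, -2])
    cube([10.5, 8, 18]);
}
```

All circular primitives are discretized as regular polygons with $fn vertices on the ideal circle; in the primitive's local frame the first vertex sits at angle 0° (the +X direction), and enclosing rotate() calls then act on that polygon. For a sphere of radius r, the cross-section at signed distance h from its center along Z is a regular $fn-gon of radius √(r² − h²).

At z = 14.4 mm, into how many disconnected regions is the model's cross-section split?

1

At z = 14.4 mm: the r=7.5 sphere slices to a regular 6-gon of circumradius 2.939 (√(r²−h²) with h=6.9 from center); the sphere at (-1, -4) is absent (|z−center|=12.400 > r=7.5); the sphere at (11.5, 3.5) is absent (|z−center|=15.900 > r=12); the cube at (1.5, 4.5) is present — its section is the full 10.5×8 rectangle; After the difference (first − rest): starting from the r=7.5 sphere, the 10.5×8 cube at (1.5, 4.5) misses the remaining region (no effect) — 1 connected region. The result has 1 disconnected region.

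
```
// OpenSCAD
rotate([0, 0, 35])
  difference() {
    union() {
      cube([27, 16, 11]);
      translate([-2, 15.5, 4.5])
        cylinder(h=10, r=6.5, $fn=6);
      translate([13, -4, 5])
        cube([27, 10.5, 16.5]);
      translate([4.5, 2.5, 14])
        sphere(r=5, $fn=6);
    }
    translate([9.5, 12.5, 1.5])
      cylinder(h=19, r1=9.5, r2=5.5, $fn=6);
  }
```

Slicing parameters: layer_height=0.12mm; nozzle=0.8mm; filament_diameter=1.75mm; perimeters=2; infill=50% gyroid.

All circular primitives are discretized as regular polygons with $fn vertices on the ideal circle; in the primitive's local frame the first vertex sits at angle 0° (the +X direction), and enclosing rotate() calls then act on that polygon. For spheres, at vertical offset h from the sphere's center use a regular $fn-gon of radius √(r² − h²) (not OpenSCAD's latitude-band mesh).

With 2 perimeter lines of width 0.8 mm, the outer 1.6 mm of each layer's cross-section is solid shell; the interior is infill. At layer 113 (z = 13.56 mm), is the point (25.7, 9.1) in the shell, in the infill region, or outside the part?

outside

At z = 13.56 mm: the cube does not reach this height (z outside [0, 11]); the cylinder at (-2, 15.5): section is a regular 6-gon, circumradius r=6.5; the cube at (13, -4) is present — its section is the full 27×10.5 rectangle; the r=5 sphere at (4.5, 2.5) slices to a regular 6-gon of circumradius 4.981 (√(r²−h²) with h=0.44 from center); Taking the union: the 3 present regions are separate (no shared area or edge), so areas and boundary lengths simply add and each stays a separate island — 3 connected regions; the cone at (9.5, 12.5) contributes a regular 6-gon of circumradius 6.961 (interpolated between r1=9.5 and r2=5.5 at t=0.635); After the difference (first − rest): starting from that combined region, the cone at (9.5, 12.5) partially overlaps it — only the 1.13 mm² overlap (of its 125.89 mm²) is removed, clipping the outline — 3 connected regions; (whole slice rotated 35° about Z — lengths, areas and connectivity unchanged). Overall, the cross-section has 3 separate islands. Undo the 35° rotation: the query point maps to (26.272, -7.287) in the un-rotated model frame. The nearest boundary edge runs (40.00, -4.00)→(13.00, -4.00); distance from the point to it = 3.29 mm. The point is not inside any of the regions above, so it lies outside the cross-section (3.29 mm from the nearest boundary).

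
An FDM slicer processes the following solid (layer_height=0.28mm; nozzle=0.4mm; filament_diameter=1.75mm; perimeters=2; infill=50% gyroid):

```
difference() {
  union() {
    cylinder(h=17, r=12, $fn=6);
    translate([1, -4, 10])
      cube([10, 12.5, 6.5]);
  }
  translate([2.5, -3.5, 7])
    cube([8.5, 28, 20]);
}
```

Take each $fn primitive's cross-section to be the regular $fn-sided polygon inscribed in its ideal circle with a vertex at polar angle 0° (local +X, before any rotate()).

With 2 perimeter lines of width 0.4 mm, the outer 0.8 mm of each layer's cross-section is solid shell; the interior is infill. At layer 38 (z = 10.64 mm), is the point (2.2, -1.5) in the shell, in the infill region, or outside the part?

shell

At z = 10.64 mm: the cylinder: section is a regular 6-gon, circumradius r=12; the cube at (1, -4) is present — its section is the full 10×12.5 rectangle; Combining (union): the regions partially overlap (shared area 110.29 mm²), so overlapping operands fuse into one piece — 1 connected region; the cube at (2.5, -3.5) is present — its section is the full 8.5×28 rectangle; Taking the first minus the rest: starting from that combined region, the 8.5×28 cube at (2.5, -3.5) partially overlaps it — only the 109.66 mm² overlap (of its 238.00 mm²) is removed, clipping the outline — 2 connected regions. Overall, the cross-section has 2 separate islands. The nearest boundary edge runs (2.50, 10.39)→(2.50, -3.50); distance from the point to it = 0.30 mm. (Shell/infill is judged within the island containing the point — the largest one.) The point is inside the cross-section, 0.30 mm from the nearest boundary — within the 0.8 mm shell band (2 × 0.4).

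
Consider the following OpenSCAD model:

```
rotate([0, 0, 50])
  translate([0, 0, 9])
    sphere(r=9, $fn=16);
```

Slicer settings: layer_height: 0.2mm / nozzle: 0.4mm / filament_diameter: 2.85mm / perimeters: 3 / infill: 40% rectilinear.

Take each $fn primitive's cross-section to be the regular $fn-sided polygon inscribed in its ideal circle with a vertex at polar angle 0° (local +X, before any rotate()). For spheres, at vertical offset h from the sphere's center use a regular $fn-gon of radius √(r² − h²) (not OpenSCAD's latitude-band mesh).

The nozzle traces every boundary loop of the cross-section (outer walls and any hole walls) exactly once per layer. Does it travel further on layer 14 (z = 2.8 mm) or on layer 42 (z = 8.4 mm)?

layer 42 (z = 8.4 mm)

Layer 14 (z = 2.8): the sphere: section is a regular 16-gon, circumradius = √(r²−h²) = √(9²−6.2²) = 6.524 (perimeter = 2·16·6.524·sin(180°/16) = 40.73 mm); (rotated 50° about Z; rotation is an isometry so areas/perimeters/island counts are preserved). So its perimeter = 40.73 mm. Layer 42 (z = 8.4): the r=9 sphere slices to a regular 16-gon of circumradius 8.980 (√(r²−h²) with h=0.6 from center) (perimeter = 2·16·8.980·sin(180°/16) = 56.06 mm); (rotated 50° about Z; rotation is an isometry so areas/perimeters/island counts are preserved). So its perimeter = 56.06 mm. Layer 42 is larger (56.06 vs 40.73 mm).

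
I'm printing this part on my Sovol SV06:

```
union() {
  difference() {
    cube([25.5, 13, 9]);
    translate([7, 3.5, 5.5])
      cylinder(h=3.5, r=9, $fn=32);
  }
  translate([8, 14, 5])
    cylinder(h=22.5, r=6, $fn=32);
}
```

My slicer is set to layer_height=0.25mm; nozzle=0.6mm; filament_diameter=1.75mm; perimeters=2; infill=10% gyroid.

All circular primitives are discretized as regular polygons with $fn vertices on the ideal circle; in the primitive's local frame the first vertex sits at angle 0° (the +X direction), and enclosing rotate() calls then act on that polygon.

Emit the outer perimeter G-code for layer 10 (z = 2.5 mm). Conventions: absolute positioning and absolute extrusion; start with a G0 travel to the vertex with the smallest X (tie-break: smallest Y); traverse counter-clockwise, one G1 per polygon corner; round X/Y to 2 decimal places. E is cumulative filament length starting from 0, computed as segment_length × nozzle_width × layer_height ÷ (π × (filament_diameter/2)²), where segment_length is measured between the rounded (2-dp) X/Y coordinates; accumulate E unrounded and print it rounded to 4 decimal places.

G0 X0.00 Y0.00 Z2.50
G1 X25.50 Y0.00 E1.5903
G1 X25.50 Y13.00 E2.4010
G1 X0.00 Y13.00 E3.9912
G1 X0.00 Y0.00 E4.8019

At z = 2.5 mm: the cube is present — its section is the full 25.5×13 rectangle; the cylinder at (7, 3.5) is absent (z outside [5.5, 9]); Subtracting the remaining from the first: none of the subtracted shapes is present at this height, so the 25.5×13 cube is unchanged — 1 connected region; the cylinder at (8, 14) does not reach this height (z outside [5, 27.5]); Merging all regions: only that combined region is present, so the union is just that shape — 1 connected region. The outline is a single polygon with 4 vertices. Extrusion per mm of travel: 0.6 × 0.25 / (π × 0.875²) = 0.062363. Accumulating E over each segment gives final E = 4.8019.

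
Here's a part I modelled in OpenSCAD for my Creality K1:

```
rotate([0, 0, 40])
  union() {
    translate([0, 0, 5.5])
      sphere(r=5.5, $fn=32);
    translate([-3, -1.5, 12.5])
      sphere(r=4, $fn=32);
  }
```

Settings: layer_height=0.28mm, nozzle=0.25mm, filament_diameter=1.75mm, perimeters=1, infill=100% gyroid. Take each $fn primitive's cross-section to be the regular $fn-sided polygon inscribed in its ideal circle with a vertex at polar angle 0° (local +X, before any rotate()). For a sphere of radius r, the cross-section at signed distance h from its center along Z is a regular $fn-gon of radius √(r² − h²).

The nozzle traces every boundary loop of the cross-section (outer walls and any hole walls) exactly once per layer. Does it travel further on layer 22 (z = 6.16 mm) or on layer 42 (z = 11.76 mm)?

Layer 22 (z = 6.16): the r=5.5 sphere contributes a regular 32-gon of circumradius √(5.5²−0.66²) = 5.460 (perimeter = 2·32·5.460·sin(180°/32) = 34.25 mm); the sphere at (-3, -1.5) is not intersected at this z (|z−center|=6.340 > r=4); Combining (union): only the r=5.5 sphere is present, so the union is just that shape — boundary = 34.25 mm; (whole slice rotated 40° about Z — lengths, areas and connectivity unchanged). So its perimeter = 34.25 mm. Layer 42 (z = 11.76): the sphere is absent (|z−center|=6.260 > r=5.5); the r=4 sphere at (-3, -1.5) contributes a regular 32-gon of circumradius √(4²−0.74²) = 3.931 (perimeter = 2·32·3.931·sin(180°/32) = 24.66 mm); Combining (union): only the r=4 sphere at (-3, -1.5) is present, so the union is just that shape — boundary = 24.66 mm; (whole slice rotated 40° about Z — lengths, areas and connectivity unchanged). So its perimeter = 24.66 mm. Layer 22 is larger (34.25 vs 24.66 mm).

layer 22 (z = 6.16 mm)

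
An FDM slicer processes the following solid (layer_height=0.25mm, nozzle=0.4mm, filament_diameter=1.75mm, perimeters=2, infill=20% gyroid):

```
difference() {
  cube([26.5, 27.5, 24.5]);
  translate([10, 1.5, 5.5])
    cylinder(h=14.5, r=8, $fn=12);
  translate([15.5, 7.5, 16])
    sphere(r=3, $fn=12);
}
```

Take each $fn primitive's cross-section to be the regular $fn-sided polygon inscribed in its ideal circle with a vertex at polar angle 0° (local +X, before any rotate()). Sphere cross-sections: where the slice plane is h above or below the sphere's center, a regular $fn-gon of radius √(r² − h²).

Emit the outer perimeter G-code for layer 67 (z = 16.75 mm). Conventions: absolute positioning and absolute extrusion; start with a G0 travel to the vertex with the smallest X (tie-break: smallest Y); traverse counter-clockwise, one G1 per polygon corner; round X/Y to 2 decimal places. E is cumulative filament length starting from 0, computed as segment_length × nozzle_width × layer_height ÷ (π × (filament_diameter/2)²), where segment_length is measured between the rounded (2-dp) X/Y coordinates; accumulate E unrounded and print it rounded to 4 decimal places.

G0 X0.00 Y0.00 Z16.75
G1 X2.40 Y0.00 E0.0998
G1 X2.00 Y1.50 E0.1643
G1 X3.07 Y5.50 E0.3365
G1 X6.00 Y8.43 E0.5087
G1 X10.00 Y9.50 E0.6809
G1 X12.92 Y8.72 E0.8065
G1 X12.98 Y8.95 E0.8164
G1 X14.05 Y10.02 E0.8793
G1 X15.50 Y10.40 E0.9417
G1 X16.95 Y10.02 E1.0040
G1 X18.02 Y8.95 E1.0669
G1 X18.40 Y7.50 E1.1292
G1 X18.02 Y6.05 E1.1915
G1 X17.04 Y5.07 E1.2492
G1 X18.00 Y1.50 E1.4028
G1 X17.60 Y0.00 E1.4674
G1 X26.50 Y0.00 E1.8374
G1 X26.50 Y27.50 E2.9807
G1 X0.00 Y27.50 E4.0825
G1 X0.00 Y0.00 E5.2258

At z = 16.75 mm: the cube (footprint 26.5×27.5) is included at this height; the r=8 cylinder at (10, 1.5) contributes a regular 12-gon of circumradius 8; the r=3 sphere at (15.5, 7.5) slices to a regular 12-gon of circumradius 2.905 (√(r²−h²) with h=0.75 from center); Subtracting the remaining from the first: starting from the 26.5×27.5 cube, the r=8 cylinder at (10, 1.5) partially overlaps it — only the 119.40 mm² overlap (of its 192.00 mm²) is removed, clipping the outline; the r=3 sphere at (15.5, 7.5) partially overlaps it — only the 15.29 mm² overlap (of its 25.31 mm²) is removed, clipping the outline — 1 connected region. The outline is a single polygon with 20 vertices. Extrusion per mm of travel: 0.4 × 0.25 / (π × 0.875²) = 0.041575. Accumulating E over each segment gives final E = 5.2258.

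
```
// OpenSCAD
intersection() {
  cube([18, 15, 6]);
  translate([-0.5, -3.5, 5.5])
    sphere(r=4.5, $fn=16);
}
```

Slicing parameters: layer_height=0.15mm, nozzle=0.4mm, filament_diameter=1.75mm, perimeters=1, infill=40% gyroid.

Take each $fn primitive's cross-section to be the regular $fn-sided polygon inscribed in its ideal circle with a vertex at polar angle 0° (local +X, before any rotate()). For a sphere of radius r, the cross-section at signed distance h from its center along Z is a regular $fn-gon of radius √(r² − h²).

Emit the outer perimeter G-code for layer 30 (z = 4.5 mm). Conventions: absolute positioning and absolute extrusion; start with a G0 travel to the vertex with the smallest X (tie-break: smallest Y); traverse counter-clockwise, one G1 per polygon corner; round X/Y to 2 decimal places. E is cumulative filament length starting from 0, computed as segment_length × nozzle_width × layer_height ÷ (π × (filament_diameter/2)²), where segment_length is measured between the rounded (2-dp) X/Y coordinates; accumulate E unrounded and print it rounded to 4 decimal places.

G0 X0.00 Y0.00 Z4.50
G1 X2.01 Y0.00 E0.0501
G1 X1.18 Y0.55 E0.0750
G1 X0.00 Y0.79 E0.1050
G1 X0.00 Y0.00 E0.1247

At z = 4.5 mm: the cube (footprint 18×15) is included at this height; the r=4.5 sphere at (-0.5, -3.5) slices to a regular 16-gon of circumradius 4.387 (√(r²−h²) with h=1 from center); Taking the intersection: the r=4.5 sphere at (-0.5, -3.5) partially overlaps the 18×15 cube; clipping to the common part keeps 1.02 mm² — 1 connected region. The outline is a single polygon with 4 vertices. Extrusion per mm of travel: 0.4 × 0.15 / (π × 0.875²) = 0.024945. Accumulating E over each segment gives final E = 0.1247.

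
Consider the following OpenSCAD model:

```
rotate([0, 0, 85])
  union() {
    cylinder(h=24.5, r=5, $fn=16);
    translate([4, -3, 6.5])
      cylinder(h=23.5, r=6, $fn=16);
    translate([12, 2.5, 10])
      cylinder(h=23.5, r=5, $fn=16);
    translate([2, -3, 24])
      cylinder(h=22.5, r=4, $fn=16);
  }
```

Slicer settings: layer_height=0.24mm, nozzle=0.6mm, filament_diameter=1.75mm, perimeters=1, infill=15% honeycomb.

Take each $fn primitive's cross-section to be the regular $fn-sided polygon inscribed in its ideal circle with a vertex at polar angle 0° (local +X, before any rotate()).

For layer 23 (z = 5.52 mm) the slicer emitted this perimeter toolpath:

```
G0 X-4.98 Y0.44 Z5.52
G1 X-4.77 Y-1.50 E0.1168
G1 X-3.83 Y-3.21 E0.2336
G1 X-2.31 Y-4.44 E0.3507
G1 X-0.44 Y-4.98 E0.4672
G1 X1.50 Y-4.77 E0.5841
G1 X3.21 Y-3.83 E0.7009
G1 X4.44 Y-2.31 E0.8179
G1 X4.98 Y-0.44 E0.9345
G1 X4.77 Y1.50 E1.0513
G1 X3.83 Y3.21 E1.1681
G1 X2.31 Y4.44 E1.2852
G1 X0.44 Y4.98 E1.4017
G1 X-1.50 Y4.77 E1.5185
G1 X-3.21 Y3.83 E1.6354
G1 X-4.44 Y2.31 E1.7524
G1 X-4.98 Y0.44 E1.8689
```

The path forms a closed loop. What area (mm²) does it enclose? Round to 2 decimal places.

Apply the shoelace formula to the sequence of (X, Y) vertices; enclosed area = 76.55 mm².

76.55 mm²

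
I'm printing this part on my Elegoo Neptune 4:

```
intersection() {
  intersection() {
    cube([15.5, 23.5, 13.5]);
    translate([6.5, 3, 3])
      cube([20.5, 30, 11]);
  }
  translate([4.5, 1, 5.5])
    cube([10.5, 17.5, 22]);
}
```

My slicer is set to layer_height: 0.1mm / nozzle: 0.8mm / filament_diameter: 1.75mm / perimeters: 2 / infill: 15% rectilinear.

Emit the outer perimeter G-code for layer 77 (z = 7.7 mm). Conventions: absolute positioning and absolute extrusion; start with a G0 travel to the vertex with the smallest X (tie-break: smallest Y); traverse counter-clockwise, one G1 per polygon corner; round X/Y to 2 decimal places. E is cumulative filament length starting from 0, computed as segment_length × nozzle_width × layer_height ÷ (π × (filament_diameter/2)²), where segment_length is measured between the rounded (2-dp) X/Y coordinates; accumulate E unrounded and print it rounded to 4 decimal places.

At z = 7.7 mm: the cube is present — its section is the full 15.5×23.5 rectangle; the cube at (6.5, 3) is present — its section is the full 20.5×30 rectangle; Keeping only the common overlap: the 20.5×30 cube at (6.5, 3) partially overlaps the 15.5×23.5 cube; clipping to the common part keeps 184.50 mm² — 1 connected region; the cube at (4.5, 1) is present — its section is the full 10.5×17.5 rectangle; Taking the intersection: the 10.5×17.5 cube at (4.5, 1) partially overlaps the result so far; clipping to the common part keeps 131.75 mm² — 1 connected region. The outline is a single polygon with 4 vertices. Extrusion per mm of travel: 0.8 × 0.1 / (π × 0.875²) = 0.033260. Accumulating E over each segment gives final E = 1.5965.

G0 X6.50 Y3.00 Z7.70
G1 X15.00 Y3.00 E0.2827
G1 X15.00 Y18.50 E0.7982
G1 X6.50 Y18.50 E1.0810
G1 X6.50 Y3.00 E1.5965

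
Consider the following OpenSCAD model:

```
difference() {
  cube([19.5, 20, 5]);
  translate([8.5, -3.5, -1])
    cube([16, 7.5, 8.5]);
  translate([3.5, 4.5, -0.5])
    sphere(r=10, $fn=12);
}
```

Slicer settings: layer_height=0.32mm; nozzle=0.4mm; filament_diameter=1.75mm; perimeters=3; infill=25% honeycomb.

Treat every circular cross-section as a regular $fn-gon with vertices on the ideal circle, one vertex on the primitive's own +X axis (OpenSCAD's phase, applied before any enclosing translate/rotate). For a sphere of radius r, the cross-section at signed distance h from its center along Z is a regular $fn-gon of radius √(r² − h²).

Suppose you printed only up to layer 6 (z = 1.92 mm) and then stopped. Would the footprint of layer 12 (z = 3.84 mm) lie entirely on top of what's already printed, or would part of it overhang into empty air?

part overhangs

Compare the two slices. At z = 1.92: the cube (footprint 19.5×20) is included at this height (area 390.00 mm²); the cube at (8.5, -3.5) (footprint 16×7.5) is included at this height (area 120.00 mm²); the r=10 sphere at (3.5, 4.5) contributes a regular 12-gon of circumradius √(10²−2.42²) = 9.703 (area = (12/2)·9.703²·sin(360°/12) = 282.43 mm²); After the difference (first − rest): starting from the 19.5×20 cube (390.00 mm²), the 16×7.5 cube at (8.5, -3.5) partially overlaps it — only the 44.00 mm² overlap (of its 120.00 mm²) is removed, clipping the outline; the r=10 sphere at (3.5, 4.5) partially overlaps it — only the 143.49 mm² overlap (of its 282.43 mm²) is removed, clipping the outline — area = 202.51 mm². At z = 3.84: the cube is present — its section is the full 19.5×20 rectangle (area 390.00 mm²); the cube at (8.5, -3.5) is present — its section is the full 16×7.5 rectangle (area 120.00 mm²); the r=10 sphere at (3.5, 4.5) slices to a regular 12-gon of circumradius 9.009 (√(r²−h²) with h=4.34 from center) (area = (12/2)·9.009²·sin(360°/12) = 243.49 mm²); Subtracting the remaining from the first: starting from the 19.5×20 cube (390.00 mm²), the 16×7.5 cube at (8.5, -3.5) partially overlaps it — only the 44.00 mm² overlap (of its 120.00 mm²) is removed, clipping the outline; the r=10 sphere at (3.5, 4.5) partially overlaps it — only the 130.99 mm² overlap (of its 243.49 mm²) is removed, clipping the outline — area = 215.01 mm². Checking containment: at z = 3.84 the cross-section extends beyond the z = 1.92 cross-section by about 12.51 mm².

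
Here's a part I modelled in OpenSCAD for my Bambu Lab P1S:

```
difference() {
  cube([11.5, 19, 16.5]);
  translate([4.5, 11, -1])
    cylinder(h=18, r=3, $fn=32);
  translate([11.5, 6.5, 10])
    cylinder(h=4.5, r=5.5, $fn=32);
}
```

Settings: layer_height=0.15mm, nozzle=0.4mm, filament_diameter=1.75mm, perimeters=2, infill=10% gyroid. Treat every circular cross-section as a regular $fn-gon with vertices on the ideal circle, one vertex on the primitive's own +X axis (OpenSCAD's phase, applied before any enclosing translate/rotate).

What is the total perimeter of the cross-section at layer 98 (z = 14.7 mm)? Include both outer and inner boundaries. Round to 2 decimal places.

79.82 mm

At z = 14.7 mm: the cube is present — its section is the full 11.5×19 rectangle (perimeter 61.00 mm); the r=3 cylinder at (4.5, 11) contributes a regular 32-gon of circumradius 3 (perimeter = 2·32·3.000·sin(180°/32) = 18.82 mm); the cylinder at (11.5, 6.5) is not intersected at this z (z outside [10, 14.5]); After the difference (first − rest): starting from the 11.5×19 cube, the r=3 cylinder at (4.5, 11) lies wholly inside it (removes its full 28.09 mm² and its 18.82 mm outline becomes a hole wall) — boundary (outer + 1 inner loop) = 79.82 mm. Overall, the cross-section is one region with 1 hole. Total boundary length (outer + inner) = 79.82 mm.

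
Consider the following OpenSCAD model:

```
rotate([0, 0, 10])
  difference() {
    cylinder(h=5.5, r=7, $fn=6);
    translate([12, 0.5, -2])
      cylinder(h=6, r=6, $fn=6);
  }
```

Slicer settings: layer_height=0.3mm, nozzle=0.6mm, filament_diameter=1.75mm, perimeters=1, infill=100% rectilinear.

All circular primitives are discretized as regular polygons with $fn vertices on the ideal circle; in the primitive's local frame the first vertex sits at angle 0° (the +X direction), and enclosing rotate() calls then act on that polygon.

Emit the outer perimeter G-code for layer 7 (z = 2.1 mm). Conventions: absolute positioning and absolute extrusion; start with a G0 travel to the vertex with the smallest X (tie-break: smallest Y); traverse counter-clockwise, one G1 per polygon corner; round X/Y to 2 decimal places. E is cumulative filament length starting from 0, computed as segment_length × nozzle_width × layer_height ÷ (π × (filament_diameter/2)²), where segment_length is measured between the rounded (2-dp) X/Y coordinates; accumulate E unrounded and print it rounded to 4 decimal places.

At z = 2.1 mm: the cylinder: section is a regular 6-gon, circumradius r=7; the r=6 cylinder at (12, 0.5) gives a regular 6-gon of circumradius 6 (constant along its height); Subtracting the remaining from the first: starting from the r=7 cylinder, the r=6 cylinder at (12, 0.5) partially overlaps it — only the 0.79 mm² overlap (of its 93.53 mm²) is removed, clipping the outline — 1 connected region; (whole slice rotated 10° about Z — lengths, areas and connectivity unchanged). The outline is a single polygon with 8 vertices. Extrusion per mm of travel: 0.6 × 0.3 / (π × 0.875²) = 0.074835. Accumulating E over each segment gives final E = 3.1433.

G0 X-6.89 Y-1.22 Z2.10
G1 X-2.39 Y-6.58 E0.5237
G1 X4.50 Y-5.36 E1.0474
G1 X6.65 Y0.55 E1.5180
G1 X5.82 Y1.53 E1.6141
G1 X6.07 Y2.20 E1.6676
G1 X2.39 Y6.58 E2.0957
G1 X-4.50 Y5.36 E2.6194
G1 X-6.89 Y-1.22 E3.1433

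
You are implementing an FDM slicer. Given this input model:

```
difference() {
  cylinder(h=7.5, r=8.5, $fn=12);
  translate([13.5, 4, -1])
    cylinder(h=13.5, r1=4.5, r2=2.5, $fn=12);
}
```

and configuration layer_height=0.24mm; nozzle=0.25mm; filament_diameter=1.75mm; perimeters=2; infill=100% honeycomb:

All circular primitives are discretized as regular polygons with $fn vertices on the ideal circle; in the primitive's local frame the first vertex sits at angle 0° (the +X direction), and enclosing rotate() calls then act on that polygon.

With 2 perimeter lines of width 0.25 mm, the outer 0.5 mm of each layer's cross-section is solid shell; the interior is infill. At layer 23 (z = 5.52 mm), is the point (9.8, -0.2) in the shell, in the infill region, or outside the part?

At z = 5.52 mm: the r=8.5 cylinder gives a regular 12-gon of circumradius 8.5 (constant along its height); the cone at (13.5, 4): at t=0.483 of its height the radius interpolates to r₁+(r₂−r₁)t = 3.534, giving a regular 12-gon of that circumradius; Subtracting the remaining from the first: starting from the r=8.5 cylinder, the cone at (13.5, 4) misses the remaining region (no effect) — 1 connected region. Overall, the cross-section is a single solid region. The nearest boundary edge runs (7.36, 4.25)→(8.50, 0.00); distance from the point to it = 1.32 mm. The point is not inside any of the regions above, so it lies outside the cross-section (1.32 mm from the nearest boundary).

outside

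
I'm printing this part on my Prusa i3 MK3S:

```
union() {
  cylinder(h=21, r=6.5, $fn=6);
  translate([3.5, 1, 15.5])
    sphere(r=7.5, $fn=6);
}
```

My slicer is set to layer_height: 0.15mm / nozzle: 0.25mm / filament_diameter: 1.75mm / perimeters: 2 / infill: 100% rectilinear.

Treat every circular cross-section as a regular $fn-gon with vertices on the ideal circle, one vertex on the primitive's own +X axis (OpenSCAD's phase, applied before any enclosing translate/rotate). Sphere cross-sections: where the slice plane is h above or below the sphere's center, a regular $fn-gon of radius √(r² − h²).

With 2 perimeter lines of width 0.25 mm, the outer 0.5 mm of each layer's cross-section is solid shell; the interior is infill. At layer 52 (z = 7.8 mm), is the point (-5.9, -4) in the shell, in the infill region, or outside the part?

outside

At z = 7.8 mm: the r=6.5 cylinder gives a regular 6-gon of circumradius 6.5 (constant along its height); the sphere at (3.5, 1) does not reach this height (|z−center|=7.700 > r=7.5); Combining (union): only the r=6.5 cylinder is present, so the union is just that shape — 1 connected region. Overall, the cross-section is a single solid region. The nearest boundary edge runs (-6.50, 0.00)→(-3.25, -5.63); distance from the point to it = 1.48 mm. The point is not inside any of the regions above, so it lies outside the cross-section (1.48 mm from the nearest boundary).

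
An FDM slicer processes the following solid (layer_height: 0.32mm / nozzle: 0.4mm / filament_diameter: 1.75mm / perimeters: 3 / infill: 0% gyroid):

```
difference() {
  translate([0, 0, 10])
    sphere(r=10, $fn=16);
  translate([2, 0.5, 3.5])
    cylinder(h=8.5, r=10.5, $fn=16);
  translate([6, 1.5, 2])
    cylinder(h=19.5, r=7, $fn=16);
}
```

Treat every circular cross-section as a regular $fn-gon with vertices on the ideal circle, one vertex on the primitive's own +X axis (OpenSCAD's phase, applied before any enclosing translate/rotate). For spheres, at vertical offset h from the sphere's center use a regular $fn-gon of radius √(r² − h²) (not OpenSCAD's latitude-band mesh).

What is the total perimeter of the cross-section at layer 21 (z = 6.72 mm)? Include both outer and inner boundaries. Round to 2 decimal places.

At z = 6.72 mm: the r=10 sphere contributes a regular 16-gon of circumradius √(10²−3.28²) = 9.447 (perimeter = 2·16·9.447·sin(180°/16) = 58.98 mm); the cylinder at (2, 0.5): section is a regular 16-gon, circumradius r=10.5 (perimeter = 2·16·10.500·sin(180°/16) = 65.55 mm); the r=7 cylinder at (6, 1.5) contributes a regular 16-gon of circumradius 7 (perimeter = 2·16·7.000·sin(180°/16) = 43.70 mm); Subtracting the remaining from the first: starting from the r=10 sphere, the r=10.5 cylinder at (2, 0.5) partially overlaps it — only the 259.41 mm² overlap (of its 337.53 mm²) is removed, clipping the outline; the r=7 cylinder at (6, 1.5) misses the remaining region (no effect) — boundary = 39.84 mm. Overall, the cross-section is a single solid region. Total boundary length (outer) = 39.84 mm.

39.84 mm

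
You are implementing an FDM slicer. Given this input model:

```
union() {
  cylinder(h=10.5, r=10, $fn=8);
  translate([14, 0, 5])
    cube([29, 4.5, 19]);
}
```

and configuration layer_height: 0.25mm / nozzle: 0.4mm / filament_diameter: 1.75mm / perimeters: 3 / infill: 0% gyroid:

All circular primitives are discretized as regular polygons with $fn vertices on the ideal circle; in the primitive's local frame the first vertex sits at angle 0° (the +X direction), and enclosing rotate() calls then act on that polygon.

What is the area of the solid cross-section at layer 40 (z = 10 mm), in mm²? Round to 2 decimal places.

413.34 mm²

At z = 10 mm: the cylinder: section is a regular 8-gon, circumradius r=10 (area = (8/2)·10.000²·sin(360°/8) = 282.84 mm²); the cube at (14, 0) is present — its section is the full 29×4.5 rectangle (area 130.50 mm²); Combining (union): the 2 present regions are separate (no shared area or edge), so areas and boundary lengths simply add and each stays a separate island — area = 413.34 mm². Overall, the cross-section has 2 separate islands. Net area = 413.34 mm².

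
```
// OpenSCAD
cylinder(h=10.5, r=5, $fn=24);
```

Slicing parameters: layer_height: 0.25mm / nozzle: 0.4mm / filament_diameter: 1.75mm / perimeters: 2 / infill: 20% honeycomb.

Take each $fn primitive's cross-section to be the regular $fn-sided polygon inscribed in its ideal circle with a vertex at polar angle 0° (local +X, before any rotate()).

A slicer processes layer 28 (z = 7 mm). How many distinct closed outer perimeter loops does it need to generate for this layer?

At z = 7 mm: the r=5 cylinder gives a regular 24-gon of circumradius 5 (constant along its height). The result has 1 disconnected region.

1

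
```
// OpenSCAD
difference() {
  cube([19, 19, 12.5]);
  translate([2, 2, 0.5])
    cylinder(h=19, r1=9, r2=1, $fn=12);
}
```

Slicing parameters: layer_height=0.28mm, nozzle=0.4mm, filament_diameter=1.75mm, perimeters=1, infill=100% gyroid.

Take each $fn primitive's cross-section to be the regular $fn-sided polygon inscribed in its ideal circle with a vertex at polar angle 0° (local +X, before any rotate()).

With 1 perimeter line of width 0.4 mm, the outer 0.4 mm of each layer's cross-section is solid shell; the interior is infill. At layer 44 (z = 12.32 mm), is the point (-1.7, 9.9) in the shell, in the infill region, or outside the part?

outside

At z = 12.32 mm: the cube is present — its section is the full 19×19 rectangle; the cone at (2, 2) (r1=9→r2=1) has section circumradius 4.023 here — a regular 12-gon; Subtracting the remaining from the first: starting from the 19×19 cube, the cone at (2, 2) partially overlaps it — only the 31.16 mm² overlap (of its 48.56 mm²) is removed, clipping the outline — 1 connected region. Overall, the cross-section is a single solid region. The nearest boundary edge runs (0.00, 5.49)→(0.00, 19.00); distance from the point to it = 1.70 mm. The point is not inside any of the regions above, so it lies outside the cross-section (1.70 mm from the nearest boundary).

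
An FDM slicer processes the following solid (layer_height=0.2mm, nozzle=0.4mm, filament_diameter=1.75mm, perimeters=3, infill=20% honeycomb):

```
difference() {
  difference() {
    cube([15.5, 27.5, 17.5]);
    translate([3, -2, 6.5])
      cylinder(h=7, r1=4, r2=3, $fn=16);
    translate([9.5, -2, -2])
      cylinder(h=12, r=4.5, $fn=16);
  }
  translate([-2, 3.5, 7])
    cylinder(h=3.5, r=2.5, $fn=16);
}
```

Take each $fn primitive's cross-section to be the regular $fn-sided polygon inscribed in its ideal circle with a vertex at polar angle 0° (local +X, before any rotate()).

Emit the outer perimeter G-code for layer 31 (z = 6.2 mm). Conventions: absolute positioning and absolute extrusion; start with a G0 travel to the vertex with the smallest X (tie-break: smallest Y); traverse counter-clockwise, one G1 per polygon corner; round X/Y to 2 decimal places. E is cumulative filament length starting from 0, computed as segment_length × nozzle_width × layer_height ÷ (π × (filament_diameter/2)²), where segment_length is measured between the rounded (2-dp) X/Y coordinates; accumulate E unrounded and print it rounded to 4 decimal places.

At z = 6.2 mm: the 15.5×27.5 cube contributes its full rectangle; the cone at (3, -2) does not reach this height (z outside [6.5, 13.5]); the r=4.5 cylinder at (9.5, -2) gives a regular 16-gon of circumradius 4.5 (constant along its height); After the difference (first − rest): starting from the 15.5×27.5 cube, the r=4.5 cylinder at (9.5, -2) partially overlaps it — only the 13.83 mm² overlap (of its 61.99 mm²) is removed, clipping the outline — 1 connected region; the cylinder at (-2, 3.5) is absent (z outside [7, 10.5]); After the difference (first − rest): none of the subtracted shapes is present at this height, so the result so far is unchanged — 1 connected region. The outline is a single polygon with 11 vertices. Extrusion per mm of travel: 0.4 × 0.2 / (π × 0.875²) = 0.033260. Accumulating E over each segment gives final E = 2.9243.

G0 X0.00 Y0.00 Z6.20
G1 X5.53 Y0.00 E0.1839
G1 X6.32 Y1.18 E0.2312
G1 X7.78 Y2.16 E0.2896
G1 X9.50 Y2.50 E0.3480
G1 X11.22 Y2.16 E0.4063
G1 X12.68 Y1.18 E0.4648
G1 X13.47 Y0.00 E0.5120
G1 X15.50 Y0.00 E0.5795
G1 X15.50 Y27.50 E1.4942
G1 X0.00 Y27.50 E2.0097
G1 X0.00 Y0.00 E2.9243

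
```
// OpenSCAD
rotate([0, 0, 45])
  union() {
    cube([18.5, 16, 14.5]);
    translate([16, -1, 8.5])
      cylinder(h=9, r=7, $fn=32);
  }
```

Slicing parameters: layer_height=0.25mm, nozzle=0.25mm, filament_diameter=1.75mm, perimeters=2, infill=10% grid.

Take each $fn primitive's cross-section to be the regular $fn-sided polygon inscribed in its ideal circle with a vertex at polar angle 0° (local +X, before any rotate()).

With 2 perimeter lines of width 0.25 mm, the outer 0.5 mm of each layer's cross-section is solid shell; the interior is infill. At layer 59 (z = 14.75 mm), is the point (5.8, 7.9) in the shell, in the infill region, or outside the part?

At z = 14.75 mm: the cube is absent (z outside [0, 14.5]); the cylinder at (16, -1): section is a regular 32-gon, circumradius r=7; Taking the union: only the r=7 cylinder at (16, -1) is present, so the union is just that shape — 1 connected region; (rotated 45° about Z; rotation is an isometry so areas/perimeters/island counts are preserved). Overall, the cross-section is a single solid region. Undo the 45° rotation: the query point maps to (9.687, 1.485) in the un-rotated model frame. The nearest boundary edge runs (9.53, 1.68)→(9.13, 0.37); distance from the point to it = 0.20 mm. The point is inside the cross-section, 0.20 mm from the nearest boundary — within the 0.5 mm shell band (2 × 0.25).

shell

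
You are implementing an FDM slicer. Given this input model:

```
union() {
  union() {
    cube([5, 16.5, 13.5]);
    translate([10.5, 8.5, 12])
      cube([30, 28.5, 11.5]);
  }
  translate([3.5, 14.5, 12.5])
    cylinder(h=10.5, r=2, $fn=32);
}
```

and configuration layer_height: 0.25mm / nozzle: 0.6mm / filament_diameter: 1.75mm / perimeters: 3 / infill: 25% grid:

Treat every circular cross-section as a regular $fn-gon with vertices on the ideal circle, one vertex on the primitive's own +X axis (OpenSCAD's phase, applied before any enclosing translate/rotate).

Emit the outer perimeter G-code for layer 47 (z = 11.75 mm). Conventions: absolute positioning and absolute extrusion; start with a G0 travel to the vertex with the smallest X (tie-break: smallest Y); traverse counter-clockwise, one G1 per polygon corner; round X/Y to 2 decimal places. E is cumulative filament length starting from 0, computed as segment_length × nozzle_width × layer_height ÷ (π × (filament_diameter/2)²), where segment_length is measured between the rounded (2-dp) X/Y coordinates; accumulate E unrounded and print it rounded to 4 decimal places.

G0 X0.00 Y0.00 Z11.75
G1 X5.00 Y0.00 E0.3118
G1 X5.00 Y16.50 E1.3408
G1 X0.00 Y16.50 E1.6526
G1 X0.00 Y0.00 E2.6816

At z = 11.75 mm: the cube (footprint 5×16.5) is included at this height; the cube at (10.5, 8.5) does not reach this height (z outside [12, 23.5]); Combining (union): only the 5×16.5 cube is present, so the union is just that shape — 1 connected region; the cylinder at (3.5, 14.5) does not reach this height (z outside [12.5, 23]); Combining (union): only that combined region is present, so the union is just that shape — 1 connected region. The outline is a single polygon with 4 vertices. Extrusion per mm of travel: 0.6 × 0.25 / (π × 0.875²) = 0.062363. Accumulating E over each segment gives final E = 2.6816.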